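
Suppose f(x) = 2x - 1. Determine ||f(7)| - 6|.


7


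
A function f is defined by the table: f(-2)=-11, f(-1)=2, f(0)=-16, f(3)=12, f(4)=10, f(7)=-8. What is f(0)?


Reading from the table at x = 0

-16


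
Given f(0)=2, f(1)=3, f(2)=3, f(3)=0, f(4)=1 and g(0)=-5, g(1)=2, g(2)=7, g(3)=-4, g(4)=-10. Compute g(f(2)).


f(2) = 3
g(3) = -4

-4


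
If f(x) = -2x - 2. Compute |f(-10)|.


f(-10) = 18
|18| = 18

18


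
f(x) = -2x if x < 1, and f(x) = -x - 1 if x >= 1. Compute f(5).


5 satisfies x >= 1
f(5) = -6

-6


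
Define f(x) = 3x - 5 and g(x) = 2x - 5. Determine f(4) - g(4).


f(4) = 7
g(4) = 3
Difference = 4

4


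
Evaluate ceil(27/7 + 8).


12


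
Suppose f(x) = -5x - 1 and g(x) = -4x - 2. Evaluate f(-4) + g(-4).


33


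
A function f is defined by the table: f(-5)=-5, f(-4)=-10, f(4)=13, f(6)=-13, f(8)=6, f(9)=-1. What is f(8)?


Reading from the table at x = 8

6


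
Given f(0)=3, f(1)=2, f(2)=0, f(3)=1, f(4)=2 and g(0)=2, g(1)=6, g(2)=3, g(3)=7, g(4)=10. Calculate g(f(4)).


f(4) = 2
g(2) = 3

3


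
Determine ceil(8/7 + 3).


8/7 = 1.1429
1.1429 + 3 = 4.1429
ceil(4.1429) = 5

5


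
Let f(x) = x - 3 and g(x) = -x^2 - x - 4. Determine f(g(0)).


g(0) = -4
f(-4) = -7

-7


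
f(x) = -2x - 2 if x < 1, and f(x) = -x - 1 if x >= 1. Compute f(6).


-7


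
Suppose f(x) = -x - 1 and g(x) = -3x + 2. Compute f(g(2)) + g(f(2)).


f(g(2)) = 3
g(f(2)) = 11
Sum = 14

14


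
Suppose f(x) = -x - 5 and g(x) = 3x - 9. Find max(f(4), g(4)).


3


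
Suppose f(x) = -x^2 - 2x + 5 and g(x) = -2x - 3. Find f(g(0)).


2


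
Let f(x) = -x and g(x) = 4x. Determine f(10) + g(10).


f(10) = -10
g(10) = 40
Sum = 30

30


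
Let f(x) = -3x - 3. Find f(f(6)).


f(6) = -21
f(-21) = 60

60


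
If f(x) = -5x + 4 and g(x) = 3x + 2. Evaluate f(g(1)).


g(1) = 5
f(5) = -21

-21


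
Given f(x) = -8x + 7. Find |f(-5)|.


47


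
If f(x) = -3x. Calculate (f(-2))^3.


f(-2) = 6
(6)^3 = 216

216


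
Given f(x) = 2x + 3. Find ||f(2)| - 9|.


f(2) = 7
|7| = 7
|7 - 9| = 2

2


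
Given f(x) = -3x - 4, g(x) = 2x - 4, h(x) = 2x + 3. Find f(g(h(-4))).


h(-4) = -5
g(-5) = -14
f(-14) = 38

38


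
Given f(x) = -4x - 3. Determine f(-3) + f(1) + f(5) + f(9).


f(-3) = 9
f(1) = -7
f(5) = -23
f(9) = -39
Sum = -60

-60


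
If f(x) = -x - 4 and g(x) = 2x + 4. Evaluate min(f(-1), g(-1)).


f(-1) = -3
g(-1) = 2
min = -3

-3


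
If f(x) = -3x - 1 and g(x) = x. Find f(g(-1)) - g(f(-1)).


0


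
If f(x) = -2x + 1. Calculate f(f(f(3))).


f(3) = -5
f(-5) = 11
f(11) = -21

-21


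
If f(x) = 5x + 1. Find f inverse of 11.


Solve 5x + 1 = 11
x = (11 - 1) / 5 = 2

2


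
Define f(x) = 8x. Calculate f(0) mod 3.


f(0) = 0
0 mod 3 = 0

0


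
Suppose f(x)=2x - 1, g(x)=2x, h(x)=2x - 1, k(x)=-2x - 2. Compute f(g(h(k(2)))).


-53


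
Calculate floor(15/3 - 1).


15/3 = 5
5 - 1 = 4
floor(4) = 4

4


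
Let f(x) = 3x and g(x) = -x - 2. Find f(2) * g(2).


f(2) = 6
g(2) = -4
Product = -24

-24


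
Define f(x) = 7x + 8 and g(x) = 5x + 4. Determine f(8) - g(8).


f(8) = 64
g(8) = 44
Difference = 20

20


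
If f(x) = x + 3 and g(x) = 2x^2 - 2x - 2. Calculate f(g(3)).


g(3) = 10
f(10) = 13

13


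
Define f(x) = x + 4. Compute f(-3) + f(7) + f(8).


24


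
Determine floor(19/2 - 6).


19/2 = 9.5
9.5 - 6 = 3.5
floor(3.5) = 3

3


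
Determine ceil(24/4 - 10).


24/4 = 6
6 - 10 = -4
ceil(-4) = -4

-4


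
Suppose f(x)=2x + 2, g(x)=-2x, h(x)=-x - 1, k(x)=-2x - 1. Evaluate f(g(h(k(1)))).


-6


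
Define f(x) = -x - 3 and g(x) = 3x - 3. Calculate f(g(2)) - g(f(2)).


f(g(2)) = -6
g(f(2)) = -18
Difference = 12

12


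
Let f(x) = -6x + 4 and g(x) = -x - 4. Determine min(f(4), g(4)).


f(4) = -20
g(4) = -8
min = -20

-20


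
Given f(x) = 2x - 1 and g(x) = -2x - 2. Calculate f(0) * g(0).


f(0) = -1
g(0) = -2
Product = 2

2


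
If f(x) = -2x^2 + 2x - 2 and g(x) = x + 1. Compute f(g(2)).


g(2) = 3
f(3) = (-2)*(3)^2 + 2*(3) - 2 = -14

-14


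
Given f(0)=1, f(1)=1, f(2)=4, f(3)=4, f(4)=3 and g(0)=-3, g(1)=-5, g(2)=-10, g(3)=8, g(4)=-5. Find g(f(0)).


f(0) = 1
g(1) = -5

-5


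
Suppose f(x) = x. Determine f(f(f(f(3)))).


3


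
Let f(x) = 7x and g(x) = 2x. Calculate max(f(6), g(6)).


f(6) = 42
g(6) = 12
max = 42

42


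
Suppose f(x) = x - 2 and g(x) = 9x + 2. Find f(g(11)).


g(11) = 101
f(101) = 99

99


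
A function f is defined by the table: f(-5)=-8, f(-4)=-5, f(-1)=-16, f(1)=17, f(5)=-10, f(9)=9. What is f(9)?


Reading from the table at x = 9

9


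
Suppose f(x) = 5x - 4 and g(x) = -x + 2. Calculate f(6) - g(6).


f(6) = 26
g(6) = -4
Difference = 30

30


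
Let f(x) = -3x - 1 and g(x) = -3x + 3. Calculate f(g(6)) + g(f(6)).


f(g(6)) = 44
g(f(6)) = 60
Sum = 104

104


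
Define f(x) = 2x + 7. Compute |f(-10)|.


f(-10) = -13
|-13| = 13

13


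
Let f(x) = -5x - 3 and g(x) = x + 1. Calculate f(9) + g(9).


f(9) = -48
g(9) = 10
Sum = -38

-38


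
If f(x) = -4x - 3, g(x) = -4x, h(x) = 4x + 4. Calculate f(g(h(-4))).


h(-4) = -12
g(-12) = 48
f(48) = -195

-195


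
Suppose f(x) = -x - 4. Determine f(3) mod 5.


3


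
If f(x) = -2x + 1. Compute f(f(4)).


15


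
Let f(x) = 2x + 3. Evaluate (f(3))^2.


f(3) = 9
(9)^2 = 81

81


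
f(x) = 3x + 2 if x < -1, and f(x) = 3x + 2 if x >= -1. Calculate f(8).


8 satisfies x >= -1
f(8) = 26

26


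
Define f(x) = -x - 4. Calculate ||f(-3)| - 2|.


f(-3) = -1
|-1| = 1
|1 - 2| = 1

1


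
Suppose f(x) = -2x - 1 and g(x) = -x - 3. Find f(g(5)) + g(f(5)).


23


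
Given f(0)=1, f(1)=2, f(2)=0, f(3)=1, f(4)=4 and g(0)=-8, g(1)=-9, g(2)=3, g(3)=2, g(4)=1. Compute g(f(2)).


f(2) = 0
g(0) = -8

-8


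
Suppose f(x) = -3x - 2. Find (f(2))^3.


-512


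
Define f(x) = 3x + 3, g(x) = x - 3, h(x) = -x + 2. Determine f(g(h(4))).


-12


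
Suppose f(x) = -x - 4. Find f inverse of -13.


Solve -x - 4 = -13
x = (-13 + 4) / (-1) = 9

9


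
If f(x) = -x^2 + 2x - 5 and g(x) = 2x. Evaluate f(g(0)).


g(0) = 0
f(0) = (-1)*(0)^2 + 2*(0) - 5 = -5

-5


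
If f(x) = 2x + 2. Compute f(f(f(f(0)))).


f(0) = 2
f(2) = 6
f(6) = 14
f(14) = 30

30


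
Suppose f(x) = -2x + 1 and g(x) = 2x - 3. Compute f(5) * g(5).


-63


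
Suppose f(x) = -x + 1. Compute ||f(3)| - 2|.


f(3) = -2
|-2| = 2
|2 - 2| = 0

0


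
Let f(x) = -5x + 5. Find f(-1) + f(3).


f(-1) = 10
f(3) = -10
Sum = 0

0


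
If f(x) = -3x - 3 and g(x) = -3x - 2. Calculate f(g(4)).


g(4) = -14
f(-14) = 39

39


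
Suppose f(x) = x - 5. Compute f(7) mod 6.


f(7) = 2
2 mod 6 = 2

2


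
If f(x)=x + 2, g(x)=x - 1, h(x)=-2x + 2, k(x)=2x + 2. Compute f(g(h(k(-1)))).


k(-1) = 0
h(0) = 2
g(2) = 1
f(1) = 3

3


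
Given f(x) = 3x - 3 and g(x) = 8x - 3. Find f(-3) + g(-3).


f(-3) = -12
g(-3) = -27
Sum = -39

-39


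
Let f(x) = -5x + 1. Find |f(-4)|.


f(-4) = 21
|21| = 21

21


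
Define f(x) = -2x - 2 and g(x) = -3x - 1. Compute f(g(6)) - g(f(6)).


f(g(6)) = 36
g(f(6)) = 41
Difference = -5

-5


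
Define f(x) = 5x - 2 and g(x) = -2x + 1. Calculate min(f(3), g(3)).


-5


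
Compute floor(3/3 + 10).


3/3 = 1
1 + 10 = 11
floor(11) = 11

11


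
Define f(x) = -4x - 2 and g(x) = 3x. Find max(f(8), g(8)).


f(8) = -34
g(8) = 24
max = 24

24


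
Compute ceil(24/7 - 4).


24/7 = 3.4286
3.4286 - 4 = -0.5714
ceil(-0.5714) = 0

0


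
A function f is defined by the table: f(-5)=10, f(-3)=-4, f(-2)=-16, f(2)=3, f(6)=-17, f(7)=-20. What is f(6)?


-17


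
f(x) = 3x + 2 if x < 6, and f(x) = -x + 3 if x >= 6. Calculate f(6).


6 satisfies x >= 6
f(6) = -3

-3


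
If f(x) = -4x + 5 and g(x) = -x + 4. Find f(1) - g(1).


f(1) = 1
g(1) = 3
Difference = -2

-2


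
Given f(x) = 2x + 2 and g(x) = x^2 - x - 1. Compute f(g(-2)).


g(-2) = 5
f(5) = 12

12


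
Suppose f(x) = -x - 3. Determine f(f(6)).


f(6) = -9
f(-9) = 6

6


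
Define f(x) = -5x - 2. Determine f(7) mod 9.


8


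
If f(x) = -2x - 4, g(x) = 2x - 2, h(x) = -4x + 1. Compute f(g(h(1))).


12


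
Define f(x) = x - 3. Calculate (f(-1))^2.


f(-1) = -4
(-4)^2 = 16

16


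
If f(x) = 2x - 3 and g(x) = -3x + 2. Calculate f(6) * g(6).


f(6) = 9
g(6) = -16
Product = -144

-144


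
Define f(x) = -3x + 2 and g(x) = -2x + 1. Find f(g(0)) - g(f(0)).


f(g(0)) = -1
g(f(0)) = -3
Difference = 2

2


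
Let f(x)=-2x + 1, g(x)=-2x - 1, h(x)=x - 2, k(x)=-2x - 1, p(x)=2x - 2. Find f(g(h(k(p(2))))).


p(2) = 2
k(2) = -5
h(-5) = -7
g(-7) = 13
f(13) = -25

-25


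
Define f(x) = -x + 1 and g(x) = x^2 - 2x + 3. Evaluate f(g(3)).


g(3) = 6
f(6) = -5

-5


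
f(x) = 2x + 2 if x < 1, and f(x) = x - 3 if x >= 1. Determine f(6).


6 satisfies x >= 1
f(6) = 3

3


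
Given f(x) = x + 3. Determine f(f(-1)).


f(-1) = 2
f(2) = 5

5


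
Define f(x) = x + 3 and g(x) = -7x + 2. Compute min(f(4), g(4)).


f(4) = 7
g(4) = -26
min = -26

-26


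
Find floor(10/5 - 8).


10/5 = 2
2 - 8 = -6
floor(-6) = -6

-6


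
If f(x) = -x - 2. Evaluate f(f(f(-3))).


f(-3) = 1
f(1) = -3
f(-3) = 1

1


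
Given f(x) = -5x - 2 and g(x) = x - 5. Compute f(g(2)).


g(2) = -3
f(-3) = 13

13


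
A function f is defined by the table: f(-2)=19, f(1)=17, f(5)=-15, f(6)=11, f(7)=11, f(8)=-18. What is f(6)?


Reading from the table at x = 6

11


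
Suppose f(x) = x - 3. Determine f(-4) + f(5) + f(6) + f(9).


f(-4) = -7
f(5) = 2
f(6) = 3
f(9) = 6
Sum = 4

4


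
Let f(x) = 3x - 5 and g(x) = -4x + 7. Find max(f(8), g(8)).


f(8) = 19
g(8) = -25
max = 19

19


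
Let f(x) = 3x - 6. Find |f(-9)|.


f(-9) = -33
|-33| = 33

33


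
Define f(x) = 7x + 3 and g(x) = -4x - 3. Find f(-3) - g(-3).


-27


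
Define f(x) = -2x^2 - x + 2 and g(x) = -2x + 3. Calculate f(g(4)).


g(4) = -5
f(-5) = (-2)*(-5)^2 - 1*(-5) + 2 = -43

-43


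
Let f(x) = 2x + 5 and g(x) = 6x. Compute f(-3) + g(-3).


f(-3) = -1
g(-3) = -18
Sum = -19

-19


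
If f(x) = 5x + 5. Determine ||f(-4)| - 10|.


5


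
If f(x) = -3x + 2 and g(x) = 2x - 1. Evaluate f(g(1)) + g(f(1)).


f(g(1)) = -1
g(f(1)) = -3
Sum = -4

-4


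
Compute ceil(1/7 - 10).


1/7 = 0.1429
0.1429 - 10 = -9.8571
ceil(-9.8571) = -9

-9


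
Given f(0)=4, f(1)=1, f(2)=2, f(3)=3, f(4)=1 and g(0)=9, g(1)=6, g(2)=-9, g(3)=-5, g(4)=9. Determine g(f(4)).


f(4) = 1
g(1) = 6

6


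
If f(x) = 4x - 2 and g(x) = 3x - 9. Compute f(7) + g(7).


f(7) = 26
g(7) = 12
Sum = 38

38


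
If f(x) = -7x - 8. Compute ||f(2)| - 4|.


18


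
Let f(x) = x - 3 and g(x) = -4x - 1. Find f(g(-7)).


g(-7) = 27
f(27) = 24

24


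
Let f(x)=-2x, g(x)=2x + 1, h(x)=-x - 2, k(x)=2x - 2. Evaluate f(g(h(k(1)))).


6


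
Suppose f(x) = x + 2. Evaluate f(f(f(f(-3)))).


f(-3) = -1
f(-1) = 1
f(1) = 3
f(3) = 5

5


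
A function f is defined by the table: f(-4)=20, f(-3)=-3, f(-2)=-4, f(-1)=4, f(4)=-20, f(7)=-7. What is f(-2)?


Reading from the table at x = -2

-4


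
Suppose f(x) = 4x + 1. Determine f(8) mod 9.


f(8) = 33
33 mod 9 = 6

6


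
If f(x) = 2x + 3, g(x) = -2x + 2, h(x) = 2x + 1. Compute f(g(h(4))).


h(4) = 9
g(9) = -16
f(-16) = -29

-29


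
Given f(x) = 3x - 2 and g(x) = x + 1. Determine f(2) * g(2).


f(2) = 4
g(2) = 3
Product = 12

12


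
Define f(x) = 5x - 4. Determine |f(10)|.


f(10) = 46
|46| = 46

46


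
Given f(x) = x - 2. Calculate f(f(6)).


f(6) = 4
f(4) = 2

2


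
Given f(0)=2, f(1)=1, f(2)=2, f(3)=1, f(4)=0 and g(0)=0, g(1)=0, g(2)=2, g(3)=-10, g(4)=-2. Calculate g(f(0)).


f(0) = 2
g(2) = 2

2


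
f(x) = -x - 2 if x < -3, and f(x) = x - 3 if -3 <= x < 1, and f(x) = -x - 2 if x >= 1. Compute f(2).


2 satisfies x >= 1
f(2) = -4

-4


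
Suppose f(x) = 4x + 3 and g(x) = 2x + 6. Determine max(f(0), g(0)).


f(0) = 3
g(0) = 6
max = 6

6


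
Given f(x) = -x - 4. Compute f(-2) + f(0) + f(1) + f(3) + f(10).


f(-2) = -2
f(0) = -4
f(1) = -5
f(3) = -7
f(10) = -14
Sum = -32

-32


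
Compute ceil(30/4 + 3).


30/4 = 7.5
7.5 + 3 = 10.5
ceil(10.5) = 11

11


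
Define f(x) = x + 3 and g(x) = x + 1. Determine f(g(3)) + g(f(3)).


14


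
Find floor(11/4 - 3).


11/4 = 2.75
2.75 - 3 = -0.25
floor(-0.25) = -1

-1


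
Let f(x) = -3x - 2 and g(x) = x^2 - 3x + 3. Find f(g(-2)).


g(-2) = 13
f(13) = -41

-41


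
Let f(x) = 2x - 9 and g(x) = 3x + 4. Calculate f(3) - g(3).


-16


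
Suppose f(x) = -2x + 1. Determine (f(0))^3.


f(0) = 1
(1)^3 = 1

1


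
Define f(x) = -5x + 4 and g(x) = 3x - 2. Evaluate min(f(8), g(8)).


f(8) = -36
g(8) = 22
min = -36

-36


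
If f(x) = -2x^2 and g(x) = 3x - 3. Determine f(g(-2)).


-162


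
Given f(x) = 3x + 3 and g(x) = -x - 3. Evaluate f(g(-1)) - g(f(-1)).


f(g(-1)) = -3
g(f(-1)) = -3
Difference = 0

0


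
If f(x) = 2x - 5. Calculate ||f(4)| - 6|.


3


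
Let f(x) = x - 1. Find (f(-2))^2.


f(-2) = -3
(-3)^2 = 9

9


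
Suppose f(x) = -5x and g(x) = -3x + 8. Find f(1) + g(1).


0


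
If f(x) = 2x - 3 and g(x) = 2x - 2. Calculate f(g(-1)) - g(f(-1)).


f(g(-1)) = -11
g(f(-1)) = -12
Difference = 1

1


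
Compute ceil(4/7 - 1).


4/7 = 0.5714
0.5714 - 1 = -0.4286
ceil(-0.4286) = 0

0


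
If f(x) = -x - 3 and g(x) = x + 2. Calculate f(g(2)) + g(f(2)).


f(g(2)) = -7
g(f(2)) = -3
Sum = -10

-10


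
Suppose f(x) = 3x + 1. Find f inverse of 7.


Solve 3x + 1 = 7
x = (7 - 1) / 3 = 2

2


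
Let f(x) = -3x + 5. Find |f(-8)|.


f(-8) = 29
|29| = 29

29


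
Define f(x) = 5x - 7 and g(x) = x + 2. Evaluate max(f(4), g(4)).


13


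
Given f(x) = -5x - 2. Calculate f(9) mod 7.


f(9) = -47
-47 mod 7 = 2

2


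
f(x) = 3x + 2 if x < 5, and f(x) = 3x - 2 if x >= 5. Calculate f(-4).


-10


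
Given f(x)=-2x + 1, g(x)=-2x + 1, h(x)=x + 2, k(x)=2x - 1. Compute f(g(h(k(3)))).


k(3) = 5
h(5) = 7
g(7) = -13
f(-13) = 27

27


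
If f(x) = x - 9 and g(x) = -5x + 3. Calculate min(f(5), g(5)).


-22


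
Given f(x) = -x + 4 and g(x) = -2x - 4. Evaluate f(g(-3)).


g(-3) = 2
f(2) = 2

2


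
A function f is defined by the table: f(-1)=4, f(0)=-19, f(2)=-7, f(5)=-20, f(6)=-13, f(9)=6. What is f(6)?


Reading from the table at x = 6

-13


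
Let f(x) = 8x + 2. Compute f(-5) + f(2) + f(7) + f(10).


f(-5) = -38
f(2) = 18
f(7) = 58
f(10) = 82
Sum = 120

120


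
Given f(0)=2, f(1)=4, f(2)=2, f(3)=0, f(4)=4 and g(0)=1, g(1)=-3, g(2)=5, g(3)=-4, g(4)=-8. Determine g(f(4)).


f(4) = 4
g(4) = -8

-8


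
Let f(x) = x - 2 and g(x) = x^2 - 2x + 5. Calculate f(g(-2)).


g(-2) = 13
f(13) = 11

11


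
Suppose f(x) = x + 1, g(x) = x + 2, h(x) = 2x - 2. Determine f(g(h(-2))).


h(-2) = -6
g(-6) = -4
f(-4) = -3

-3


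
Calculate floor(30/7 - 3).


30/7 = 4.2857
4.2857 - 3 = 1.2857
floor(1.2857) = 1

1


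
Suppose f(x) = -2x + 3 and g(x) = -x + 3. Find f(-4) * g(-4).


f(-4) = 11
g(-4) = 7
Product = 77

77


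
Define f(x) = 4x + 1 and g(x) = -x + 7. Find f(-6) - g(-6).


f(-6) = -23
g(-6) = 13
Difference = -36

-36


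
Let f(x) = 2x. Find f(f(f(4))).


f(4) = 8
f(8) = 16
f(16) = 32

32


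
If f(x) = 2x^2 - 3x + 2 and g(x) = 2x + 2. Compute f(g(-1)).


g(-1) = 0
f(0) = 2*(0)^2 - 3*(0) + 2 = 2

2


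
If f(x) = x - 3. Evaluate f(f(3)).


f(3) = 0
f(0) = -3

-3


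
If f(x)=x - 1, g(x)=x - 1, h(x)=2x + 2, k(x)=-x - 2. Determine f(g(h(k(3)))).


k(3) = -5
h(-5) = -8
g(-8) = -9
f(-9) = -10

-10


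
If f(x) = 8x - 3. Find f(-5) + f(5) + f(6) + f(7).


92


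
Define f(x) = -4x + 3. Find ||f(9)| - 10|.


f(9) = -33
|-33| = 33
|33 - 10| = 23

23


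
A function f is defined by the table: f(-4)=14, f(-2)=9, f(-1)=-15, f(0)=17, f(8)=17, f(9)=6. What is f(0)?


Reading from the table at x = 0

17


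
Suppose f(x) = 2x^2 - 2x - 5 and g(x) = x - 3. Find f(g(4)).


g(4) = 1
f(1) = 2*(1)^2 - 2*(1) - 5 = -5

-5


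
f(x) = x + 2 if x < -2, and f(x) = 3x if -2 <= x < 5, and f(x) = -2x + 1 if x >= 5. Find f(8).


8 satisfies x >= 5
f(8) = -15

-15


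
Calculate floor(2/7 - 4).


2/7 = 0.2857
0.2857 - 4 = -3.7143
floor(-3.7143) = -4

-4


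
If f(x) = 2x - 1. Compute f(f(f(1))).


f(1) = 1
f(1) = 1
f(1) = 1

1


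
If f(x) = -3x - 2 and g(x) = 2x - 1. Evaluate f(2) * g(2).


-24


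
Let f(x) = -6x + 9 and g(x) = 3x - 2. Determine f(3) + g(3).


f(3) = -9
g(3) = 7
Sum = -2

-2


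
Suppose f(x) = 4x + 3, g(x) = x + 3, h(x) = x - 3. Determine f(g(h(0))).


h(0) = -3
g(-3) = 0
f(0) = 3

3


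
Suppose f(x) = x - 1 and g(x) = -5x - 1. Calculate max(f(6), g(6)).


f(6) = 5
g(6) = -31
max = 5

5


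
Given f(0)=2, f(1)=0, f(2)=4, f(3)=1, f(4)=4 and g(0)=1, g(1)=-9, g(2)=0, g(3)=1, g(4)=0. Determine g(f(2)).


f(2) = 4
g(4) = 0

0


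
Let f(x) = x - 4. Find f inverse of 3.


Solve x - 4 = 3
x = (3 + 4) / 1 = 7

7


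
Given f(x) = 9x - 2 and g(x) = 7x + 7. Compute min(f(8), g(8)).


f(8) = 70
g(8) = 63
min = 63

63


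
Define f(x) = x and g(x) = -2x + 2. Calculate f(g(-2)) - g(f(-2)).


0


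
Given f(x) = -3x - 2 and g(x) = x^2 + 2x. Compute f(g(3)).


-47


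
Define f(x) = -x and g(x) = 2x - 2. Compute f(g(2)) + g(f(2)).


-8


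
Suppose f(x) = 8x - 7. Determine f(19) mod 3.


f(19) = 145
145 mod 3 = 1

1


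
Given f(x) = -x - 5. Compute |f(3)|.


f(3) = -8
|-8| = 8

8


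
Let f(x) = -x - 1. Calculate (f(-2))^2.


f(-2) = 1
(1)^2 = 1

1


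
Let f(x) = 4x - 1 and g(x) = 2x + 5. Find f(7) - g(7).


f(7) = 27
g(7) = 19
Difference = 8

8


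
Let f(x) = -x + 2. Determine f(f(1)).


f(1) = 1
f(1) = 1

1


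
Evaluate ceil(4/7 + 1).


2


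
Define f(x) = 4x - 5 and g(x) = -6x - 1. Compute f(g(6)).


g(6) = -37
f(-37) = -153

-153


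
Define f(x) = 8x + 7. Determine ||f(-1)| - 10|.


f(-1) = -1
|-1| = 1
|1 - 10| = 9

9


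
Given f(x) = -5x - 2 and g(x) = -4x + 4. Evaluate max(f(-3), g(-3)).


f(-3) = 13
g(-3) = 16
max = 16

16


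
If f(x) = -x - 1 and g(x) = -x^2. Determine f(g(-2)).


3


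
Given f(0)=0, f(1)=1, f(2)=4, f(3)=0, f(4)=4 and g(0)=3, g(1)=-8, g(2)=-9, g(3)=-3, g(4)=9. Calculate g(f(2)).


f(2) = 4
g(4) = 9

9


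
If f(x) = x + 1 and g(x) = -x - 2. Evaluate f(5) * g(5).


f(5) = 6
g(5) = -7
Product = -42

-42


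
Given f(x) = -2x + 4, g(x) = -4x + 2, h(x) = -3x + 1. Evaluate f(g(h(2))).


-40


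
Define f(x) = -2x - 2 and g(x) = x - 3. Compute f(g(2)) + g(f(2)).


-9


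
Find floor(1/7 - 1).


1/7 = 0.1429
0.1429 - 1 = -0.8571
floor(-0.8571) = -1

-1


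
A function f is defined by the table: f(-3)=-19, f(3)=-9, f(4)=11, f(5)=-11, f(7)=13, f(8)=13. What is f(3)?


Reading from the table at x = 3

-9


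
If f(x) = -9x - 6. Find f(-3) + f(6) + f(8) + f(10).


f(-3) = 21
f(6) = -60
f(8) = -78
f(10) = -96
Sum = -213

-213


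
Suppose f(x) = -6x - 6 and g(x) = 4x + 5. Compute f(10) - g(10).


f(10) = -66
g(10) = 45
Difference = -111

-111


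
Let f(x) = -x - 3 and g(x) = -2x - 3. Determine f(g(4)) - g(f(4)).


f(g(4)) = 8
g(f(4)) = 11
Difference = -3

-3


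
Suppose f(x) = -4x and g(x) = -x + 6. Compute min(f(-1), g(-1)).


f(-1) = 4
g(-1) = 7
min = 4

4


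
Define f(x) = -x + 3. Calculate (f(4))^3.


f(4) = -1
(-1)^3 = -1

-1


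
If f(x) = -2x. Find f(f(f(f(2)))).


32


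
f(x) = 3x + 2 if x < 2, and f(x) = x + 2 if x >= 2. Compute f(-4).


-4 satisfies x < 2
f(-4) = -10

-10


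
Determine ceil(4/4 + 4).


4/4 = 1
1 + 4 = 5
ceil(5) = 5

5


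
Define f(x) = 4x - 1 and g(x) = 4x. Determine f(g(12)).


g(12) = 48
f(48) = 191

191


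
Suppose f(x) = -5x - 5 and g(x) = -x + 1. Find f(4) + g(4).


f(4) = -25
g(4) = -3
Sum = -28

-28


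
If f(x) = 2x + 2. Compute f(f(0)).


f(0) = 2
f(2) = 6

6


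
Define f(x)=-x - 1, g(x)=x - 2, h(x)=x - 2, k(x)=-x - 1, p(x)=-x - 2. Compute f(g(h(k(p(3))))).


p(3) = -5
k(-5) = 4
h(4) = 2
g(2) = 0
f(0) = -1

-1


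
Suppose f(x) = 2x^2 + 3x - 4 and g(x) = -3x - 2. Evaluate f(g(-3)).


115


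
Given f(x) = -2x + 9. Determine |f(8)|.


f(8) = -7
|-7| = 7

7


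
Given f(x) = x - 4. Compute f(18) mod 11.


3


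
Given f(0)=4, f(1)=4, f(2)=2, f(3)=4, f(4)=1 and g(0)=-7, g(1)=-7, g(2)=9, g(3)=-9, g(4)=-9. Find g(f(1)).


-9


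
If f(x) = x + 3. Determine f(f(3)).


f(3) = 6
f(6) = 9

9


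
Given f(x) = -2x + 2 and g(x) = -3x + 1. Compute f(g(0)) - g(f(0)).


f(g(0)) = 0
g(f(0)) = -5
Difference = 5

5


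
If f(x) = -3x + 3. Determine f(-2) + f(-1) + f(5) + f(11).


f(-2) = 9
f(-1) = 6
f(5) = -12
f(11) = -30
Sum = -27

-27


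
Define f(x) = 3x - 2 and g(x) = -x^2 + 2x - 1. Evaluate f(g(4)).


g(4) = -9
f(-9) = -29

-29


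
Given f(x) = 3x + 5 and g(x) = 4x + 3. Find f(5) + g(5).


f(5) = 20
g(5) = 23
Sum = 43

43


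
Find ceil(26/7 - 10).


26/7 = 3.7143
3.7143 - 10 = -6.2857
ceil(-6.2857) = -6

-6


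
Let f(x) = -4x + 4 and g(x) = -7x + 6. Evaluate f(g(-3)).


g(-3) = 27
f(27) = -104

-104


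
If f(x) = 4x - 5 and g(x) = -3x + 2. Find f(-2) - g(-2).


f(-2) = -13
g(-2) = 8
Difference = -21

-21


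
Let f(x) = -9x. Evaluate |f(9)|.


f(9) = -81
|-81| = 81

81


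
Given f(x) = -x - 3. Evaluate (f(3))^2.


f(3) = -6
(-6)^2 = 36

36


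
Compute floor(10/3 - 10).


10/3 = 3.3333
3.3333 - 10 = -6.6667
floor(-6.6667) = -7

-7


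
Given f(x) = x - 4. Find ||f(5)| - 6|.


f(5) = 1
|1| = 1
|1 - 6| = 5

5


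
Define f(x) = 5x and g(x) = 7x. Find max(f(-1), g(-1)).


-5


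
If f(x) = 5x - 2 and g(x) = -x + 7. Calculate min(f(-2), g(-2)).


f(-2) = -12
g(-2) = 9
min = -12

-12


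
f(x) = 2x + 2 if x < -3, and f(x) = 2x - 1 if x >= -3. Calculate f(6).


6 satisfies x >= -3
f(6) = 11

11


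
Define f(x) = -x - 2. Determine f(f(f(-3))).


f(-3) = 1
f(1) = -3
f(-3) = 1

1


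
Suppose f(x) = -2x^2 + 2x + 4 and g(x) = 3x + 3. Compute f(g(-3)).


g(-3) = -6
f(-6) = (-2)*(-6)^2 + 2*(-6) + 4 = -80

-80


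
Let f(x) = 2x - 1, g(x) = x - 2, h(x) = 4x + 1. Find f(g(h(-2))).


h(-2) = -7
g(-7) = -9
f(-9) = -19

-19


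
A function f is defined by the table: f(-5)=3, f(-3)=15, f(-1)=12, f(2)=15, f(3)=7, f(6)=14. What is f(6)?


Reading from the table at x = 6

14


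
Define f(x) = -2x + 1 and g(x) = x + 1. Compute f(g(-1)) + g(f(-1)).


f(g(-1)) = 1
g(f(-1)) = 4
Sum = 5

5


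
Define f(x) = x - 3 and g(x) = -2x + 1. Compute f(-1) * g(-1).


f(-1) = -4
g(-1) = 3
Product = -12

-12


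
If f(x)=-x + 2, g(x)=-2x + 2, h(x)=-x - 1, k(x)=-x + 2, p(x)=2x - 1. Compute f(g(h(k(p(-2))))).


p(-2) = -5
k(-5) = 7
h(7) = -8
g(-8) = 18
f(18) = -16

-16


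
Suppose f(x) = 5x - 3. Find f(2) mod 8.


7


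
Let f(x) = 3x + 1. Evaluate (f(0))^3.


1


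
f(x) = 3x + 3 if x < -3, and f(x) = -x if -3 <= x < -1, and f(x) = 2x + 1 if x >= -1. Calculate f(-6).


-6 satisfies x < -3
f(-6) = -15

-15


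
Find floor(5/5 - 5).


-4


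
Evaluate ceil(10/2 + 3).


10/2 = 5
5 + 3 = 8
ceil(8) = 8

8


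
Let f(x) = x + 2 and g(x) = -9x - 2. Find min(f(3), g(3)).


-29


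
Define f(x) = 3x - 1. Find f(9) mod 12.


f(9) = 26
26 mod 12 = 2

2


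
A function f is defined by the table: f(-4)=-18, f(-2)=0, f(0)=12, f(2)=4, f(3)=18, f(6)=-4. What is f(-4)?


Reading from the table at x = -4

-18


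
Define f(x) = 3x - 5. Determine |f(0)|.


f(0) = -5
|-5| = 5

5


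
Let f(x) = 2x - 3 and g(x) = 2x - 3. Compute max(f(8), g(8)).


f(8) = 13
g(8) = 13
max = 13

13


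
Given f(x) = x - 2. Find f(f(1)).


f(1) = -1
f(-1) = -3

-3


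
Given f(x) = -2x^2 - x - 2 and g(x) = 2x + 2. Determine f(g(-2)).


g(-2) = -2
f(-2) = (-2)*(-2)^2 - 1*(-2) - 2 = -8

-8


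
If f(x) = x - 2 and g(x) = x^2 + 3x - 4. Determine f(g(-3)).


-6


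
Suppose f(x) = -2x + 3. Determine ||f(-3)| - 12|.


f(-3) = 9
|9| = 9
|9 - 12| = 3

3


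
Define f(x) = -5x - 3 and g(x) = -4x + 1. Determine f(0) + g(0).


f(0) = -3
g(0) = 1
Sum = -2

-2


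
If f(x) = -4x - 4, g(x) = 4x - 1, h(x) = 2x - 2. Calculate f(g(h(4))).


h(4) = 6
g(6) = 23
f(23) = -96

-96


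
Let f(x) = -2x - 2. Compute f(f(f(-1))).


f(-1) = 0
f(0) = -2
f(-2) = 2

2


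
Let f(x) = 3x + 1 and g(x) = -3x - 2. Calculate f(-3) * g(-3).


f(-3) = -8
g(-3) = 7
Product = -56

-56


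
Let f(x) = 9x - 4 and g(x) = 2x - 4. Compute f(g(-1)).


g(-1) = -6
f(-6) = -58

-58


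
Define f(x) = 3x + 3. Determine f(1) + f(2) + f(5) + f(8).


f(1) = 6
f(2) = 9
f(5) = 18
f(8) = 27
Sum = 60

60


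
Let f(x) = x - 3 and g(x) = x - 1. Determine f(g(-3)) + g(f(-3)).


f(g(-3)) = -7
g(f(-3)) = -7
Sum = -14

-14


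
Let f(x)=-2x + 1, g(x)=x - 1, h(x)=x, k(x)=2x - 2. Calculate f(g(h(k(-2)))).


k(-2) = -6
h(-6) = -6
g(-6) = -7
f(-7) = 15

15


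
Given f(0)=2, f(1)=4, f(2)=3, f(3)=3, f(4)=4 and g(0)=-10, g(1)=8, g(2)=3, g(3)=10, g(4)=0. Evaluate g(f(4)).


f(4) = 4
g(4) = 0

0


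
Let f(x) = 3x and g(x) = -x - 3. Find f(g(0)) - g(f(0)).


f(g(0)) = -9
g(f(0)) = -3
Difference = -6

-6


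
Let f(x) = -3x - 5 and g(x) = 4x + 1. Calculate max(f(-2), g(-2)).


f(-2) = 1
g(-2) = -7
max = 1

1


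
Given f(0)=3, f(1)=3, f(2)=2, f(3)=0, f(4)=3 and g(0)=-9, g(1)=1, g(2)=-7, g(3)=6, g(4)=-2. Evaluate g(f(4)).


f(4) = 3
g(3) = 6

6


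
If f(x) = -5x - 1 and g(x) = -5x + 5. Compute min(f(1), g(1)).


f(1) = -6
g(1) = 0
min = -6

-6


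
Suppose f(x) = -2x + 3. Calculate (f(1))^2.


f(1) = 1
(1)^2 = 1

1


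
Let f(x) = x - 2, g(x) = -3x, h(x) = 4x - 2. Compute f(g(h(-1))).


h(-1) = -6
g(-6) = 18
f(18) = 16

16


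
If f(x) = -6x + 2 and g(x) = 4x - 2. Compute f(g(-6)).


g(-6) = -26
f(-26) = 158

158


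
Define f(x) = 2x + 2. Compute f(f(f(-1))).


f(-1) = 0
f(0) = 2
f(2) = 6

6


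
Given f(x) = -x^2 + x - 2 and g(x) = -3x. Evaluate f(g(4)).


g(4) = -12
f(-12) = (-1)*(-12)^2 + 1*(-12) - 2 = -158

-158


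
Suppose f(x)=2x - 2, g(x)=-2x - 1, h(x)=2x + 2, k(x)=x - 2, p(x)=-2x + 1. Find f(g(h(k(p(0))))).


p(0) = 1
k(1) = -1
h(-1) = 0
g(0) = -1
f(-1) = -4

-4


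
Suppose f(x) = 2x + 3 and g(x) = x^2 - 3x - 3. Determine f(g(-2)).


17


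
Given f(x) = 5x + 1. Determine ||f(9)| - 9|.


f(9) = 46
|46| = 46
|46 - 9| = 37

37


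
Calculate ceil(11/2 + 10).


11/2 = 5.5
5.5 + 10 = 15.5
ceil(15.5) = 16

16


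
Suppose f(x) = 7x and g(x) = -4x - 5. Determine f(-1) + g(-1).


f(-1) = -7
g(-1) = -1
Sum = -8

-8


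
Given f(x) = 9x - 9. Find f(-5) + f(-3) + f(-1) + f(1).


f(-5) = -54
f(-3) = -36
f(-1) = -18
f(1) = 0
Sum = -108

-108


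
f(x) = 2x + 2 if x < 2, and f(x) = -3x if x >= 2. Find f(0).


0 satisfies x < 2
f(0) = 2

2


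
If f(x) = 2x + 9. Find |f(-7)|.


5


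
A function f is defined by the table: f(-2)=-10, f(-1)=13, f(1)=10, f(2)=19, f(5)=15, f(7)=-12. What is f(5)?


Reading from the table at x = 5

15


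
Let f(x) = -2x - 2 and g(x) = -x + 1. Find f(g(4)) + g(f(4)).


f(g(4)) = 4
g(f(4)) = 11
Sum = 15

15


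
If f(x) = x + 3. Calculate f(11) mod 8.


6


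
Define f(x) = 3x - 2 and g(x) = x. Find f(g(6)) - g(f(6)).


f(g(6)) = 16
g(f(6)) = 16
Difference = 0

0


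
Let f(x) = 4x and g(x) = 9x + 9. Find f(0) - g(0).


f(0) = 0
g(0) = 9
Difference = -9

-9


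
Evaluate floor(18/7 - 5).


18/7 = 2.5714
2.5714 - 5 = -2.4286
floor(-2.4286) = -3

-3


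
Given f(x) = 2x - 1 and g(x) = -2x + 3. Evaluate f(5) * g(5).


f(5) = 9
g(5) = -7
Product = -63

-63


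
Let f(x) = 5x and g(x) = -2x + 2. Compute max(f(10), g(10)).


f(10) = 50
g(10) = -18
max = 50

50


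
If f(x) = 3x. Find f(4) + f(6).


f(4) = 12
f(6) = 18
Sum = 30

30


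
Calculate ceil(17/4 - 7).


17/4 = 4.25
4.25 - 7 = -2.75
ceil(-2.75) = -2

-2


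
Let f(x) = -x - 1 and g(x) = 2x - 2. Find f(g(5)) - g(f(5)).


f(g(5)) = -9
g(f(5)) = -14
Difference = 5

5


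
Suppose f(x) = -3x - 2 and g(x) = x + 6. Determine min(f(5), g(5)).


f(5) = -17
g(5) = 11
min = -17

-17


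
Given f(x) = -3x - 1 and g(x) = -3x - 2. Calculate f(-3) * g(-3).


f(-3) = 8
g(-3) = 7
Product = 56

56


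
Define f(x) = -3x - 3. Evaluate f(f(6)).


f(6) = -21
f(-21) = 60

60


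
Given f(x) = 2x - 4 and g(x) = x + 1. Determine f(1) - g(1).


f(1) = -2
g(1) = 2
Difference = -4

-4


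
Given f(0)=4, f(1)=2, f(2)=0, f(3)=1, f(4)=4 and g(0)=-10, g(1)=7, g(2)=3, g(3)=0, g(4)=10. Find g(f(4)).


10


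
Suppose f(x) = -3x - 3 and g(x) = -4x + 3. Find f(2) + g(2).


-14


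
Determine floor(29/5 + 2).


29/5 = 5.8
5.8 + 2 = 7.8
floor(7.8) = 7

7


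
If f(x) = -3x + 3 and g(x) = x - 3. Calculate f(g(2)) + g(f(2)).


f(g(2)) = 6
g(f(2)) = -6
Sum = 0

0


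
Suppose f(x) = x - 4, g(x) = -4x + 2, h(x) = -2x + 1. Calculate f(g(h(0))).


h(0) = 1
g(1) = -2
f(-2) = -6

-6


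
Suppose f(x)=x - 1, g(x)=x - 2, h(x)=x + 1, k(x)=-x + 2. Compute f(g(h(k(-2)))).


k(-2) = 4
h(4) = 5
g(5) = 3
f(3) = 2

2


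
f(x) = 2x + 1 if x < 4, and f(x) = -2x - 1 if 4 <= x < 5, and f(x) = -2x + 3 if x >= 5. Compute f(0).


0 satisfies x < 4
f(0) = 1

1


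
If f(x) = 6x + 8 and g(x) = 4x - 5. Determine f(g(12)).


g(12) = 43
f(43) = 266

266


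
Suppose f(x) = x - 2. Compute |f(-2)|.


f(-2) = -4
|-4| = 4

4


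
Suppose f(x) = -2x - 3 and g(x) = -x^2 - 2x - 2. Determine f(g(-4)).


17


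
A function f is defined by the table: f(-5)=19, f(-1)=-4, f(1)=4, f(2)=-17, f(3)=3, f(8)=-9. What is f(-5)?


19


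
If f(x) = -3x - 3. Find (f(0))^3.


-27


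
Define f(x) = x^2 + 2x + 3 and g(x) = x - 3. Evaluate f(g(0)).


g(0) = -3
f(-3) = 1*(-3)^2 + 2*(-3) + 3 = 6

6


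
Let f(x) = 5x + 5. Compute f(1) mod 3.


f(1) = 10
10 mod 3 = 1

1


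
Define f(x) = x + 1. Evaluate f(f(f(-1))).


f(-1) = 0
f(0) = 1
f(1) = 2

2


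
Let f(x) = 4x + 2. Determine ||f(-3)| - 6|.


f(-3) = -10
|-10| = 10
|10 - 6| = 4

4


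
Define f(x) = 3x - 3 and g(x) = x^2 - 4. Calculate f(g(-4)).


g(-4) = 12
f(12) = 33

33


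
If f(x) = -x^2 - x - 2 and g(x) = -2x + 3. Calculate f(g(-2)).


g(-2) = 7
f(7) = (-1)*(7)^2 - 1*(7) - 2 = -58

-58


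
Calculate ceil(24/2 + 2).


24/2 = 12
12 + 2 = 14
ceil(14) = 14

14


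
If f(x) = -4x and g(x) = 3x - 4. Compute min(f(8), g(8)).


f(8) = -32
g(8) = 20
min = -32

-32


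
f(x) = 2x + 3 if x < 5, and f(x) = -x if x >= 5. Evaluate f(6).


6 satisfies x >= 5
f(6) = -6

-6


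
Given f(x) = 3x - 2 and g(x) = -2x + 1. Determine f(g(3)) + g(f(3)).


-30


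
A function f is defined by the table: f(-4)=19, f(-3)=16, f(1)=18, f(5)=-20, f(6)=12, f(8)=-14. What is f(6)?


Reading from the table at x = 6

12


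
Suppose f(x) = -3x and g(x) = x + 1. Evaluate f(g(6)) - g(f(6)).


-4


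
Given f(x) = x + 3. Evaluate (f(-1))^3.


f(-1) = 2
(2)^3 = 8

8


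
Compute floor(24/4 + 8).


24/4 = 6
6 + 8 = 14
floor(14) = 14

14


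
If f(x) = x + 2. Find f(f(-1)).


f(-1) = 1
f(1) = 3

3


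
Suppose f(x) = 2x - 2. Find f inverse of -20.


-9


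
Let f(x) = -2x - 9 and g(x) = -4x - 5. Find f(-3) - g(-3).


f(-3) = -3
g(-3) = 7
Difference = -10

-10


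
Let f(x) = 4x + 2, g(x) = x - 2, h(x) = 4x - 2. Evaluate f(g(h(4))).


h(4) = 14
g(14) = 12
f(12) = 50

50


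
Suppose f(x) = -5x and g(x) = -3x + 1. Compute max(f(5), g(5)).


f(5) = -25
g(5) = -14
max = -14

-14


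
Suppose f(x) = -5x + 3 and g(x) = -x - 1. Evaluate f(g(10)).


g(10) = -11
f(-11) = 58

58


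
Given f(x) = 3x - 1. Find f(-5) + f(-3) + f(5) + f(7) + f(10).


f(-5) = -16
f(-3) = -10
f(5) = 14
f(7) = 20
f(10) = 29
Sum = 37

37


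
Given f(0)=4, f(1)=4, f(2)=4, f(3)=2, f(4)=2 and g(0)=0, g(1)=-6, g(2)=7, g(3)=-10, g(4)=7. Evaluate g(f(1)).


f(1) = 4
g(4) = 7

7


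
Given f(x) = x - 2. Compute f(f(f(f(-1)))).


f(-1) = -3
f(-3) = -5
f(-5) = -7
f(-7) = -9

-9


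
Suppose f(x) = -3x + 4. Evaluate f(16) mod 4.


f(16) = -44
-44 mod 4 = 0

0


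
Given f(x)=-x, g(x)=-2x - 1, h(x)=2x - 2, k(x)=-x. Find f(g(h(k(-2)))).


k(-2) = 2
h(2) = 2
g(2) = -5
f(-5) = 5

5


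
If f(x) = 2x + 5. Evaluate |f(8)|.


f(8) = 21
|21| = 21

21


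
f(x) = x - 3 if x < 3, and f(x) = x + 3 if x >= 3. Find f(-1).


-1 satisfies x < 3
f(-1) = -4

-4


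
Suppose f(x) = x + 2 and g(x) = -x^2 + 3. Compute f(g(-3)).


-4


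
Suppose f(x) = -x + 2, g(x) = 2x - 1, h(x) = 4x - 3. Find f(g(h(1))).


h(1) = 1
g(1) = 1
f(1) = 1

1


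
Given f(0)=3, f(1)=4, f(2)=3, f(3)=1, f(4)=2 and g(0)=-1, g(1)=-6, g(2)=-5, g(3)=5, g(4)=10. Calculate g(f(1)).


f(1) = 4
g(4) = 10

10


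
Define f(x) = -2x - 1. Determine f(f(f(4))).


f(4) = -9
f(-9) = 17
f(17) = -35

-35


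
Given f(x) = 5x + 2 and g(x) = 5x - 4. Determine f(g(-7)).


g(-7) = -39
f(-39) = -193

-193


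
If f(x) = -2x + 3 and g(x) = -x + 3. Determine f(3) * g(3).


f(3) = -3
g(3) = 0
Product = 0

0


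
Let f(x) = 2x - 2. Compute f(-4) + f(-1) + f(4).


f(-4) = -10
f(-1) = -4
f(4) = 6
Sum = -8

-8


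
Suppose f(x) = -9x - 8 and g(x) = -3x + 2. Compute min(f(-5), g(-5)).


17


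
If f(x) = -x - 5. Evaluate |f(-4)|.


f(-4) = -1
|-1| = 1

1


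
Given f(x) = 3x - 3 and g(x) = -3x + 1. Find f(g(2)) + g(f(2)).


f(g(2)) = -18
g(f(2)) = -8
Sum = -26

-26


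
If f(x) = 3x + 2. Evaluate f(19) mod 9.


f(19) = 59
59 mod 9 = 5

5


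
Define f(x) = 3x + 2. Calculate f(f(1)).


f(1) = 5
f(5) = 17

17


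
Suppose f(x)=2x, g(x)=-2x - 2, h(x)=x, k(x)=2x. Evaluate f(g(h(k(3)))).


k(3) = 6
h(6) = 6
g(6) = -14
f(-14) = -28

-28


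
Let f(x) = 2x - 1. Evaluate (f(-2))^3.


f(-2) = -5
(-5)^3 = -125

-125


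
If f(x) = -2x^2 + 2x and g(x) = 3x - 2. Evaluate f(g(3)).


g(3) = 7
f(7) = (-2)*(7)^2 + 2*(7) = -84

-84


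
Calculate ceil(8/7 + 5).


8/7 = 1.1429
1.1429 + 5 = 6.1429
ceil(6.1429) = 7

7


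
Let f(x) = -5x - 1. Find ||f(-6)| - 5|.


f(-6) = 29
|29| = 29
|29 - 5| = 24

24


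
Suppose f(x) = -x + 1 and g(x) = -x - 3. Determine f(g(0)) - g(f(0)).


f(g(0)) = 4
g(f(0)) = -4
Difference = 8

8


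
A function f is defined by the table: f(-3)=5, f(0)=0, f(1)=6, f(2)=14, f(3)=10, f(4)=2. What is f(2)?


Reading from the table at x = 2

14


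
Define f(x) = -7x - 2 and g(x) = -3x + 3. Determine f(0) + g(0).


f(0) = -2
g(0) = 3
Sum = 1

1


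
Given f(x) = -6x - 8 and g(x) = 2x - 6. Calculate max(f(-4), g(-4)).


16


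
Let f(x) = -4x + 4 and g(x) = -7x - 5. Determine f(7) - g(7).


30


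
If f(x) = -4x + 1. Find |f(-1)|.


f(-1) = 5
|5| = 5

5


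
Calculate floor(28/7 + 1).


28/7 = 4
4 + 1 = 5
floor(5) = 5

5


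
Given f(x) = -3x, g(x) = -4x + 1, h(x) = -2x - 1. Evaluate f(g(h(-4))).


81


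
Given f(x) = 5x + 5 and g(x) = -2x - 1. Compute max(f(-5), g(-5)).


f(-5) = -20
g(-5) = 9
max = 9

9


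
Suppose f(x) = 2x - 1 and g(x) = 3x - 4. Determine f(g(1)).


-3


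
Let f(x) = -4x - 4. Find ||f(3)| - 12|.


f(3) = -16
|-16| = 16
|16 - 12| = 4

4


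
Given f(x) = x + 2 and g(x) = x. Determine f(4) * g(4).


f(4) = 6
g(4) = 4
Product = 24

24


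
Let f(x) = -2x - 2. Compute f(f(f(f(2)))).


f(2) = -6
f(-6) = 10
f(10) = -22
f(-22) = 42

42


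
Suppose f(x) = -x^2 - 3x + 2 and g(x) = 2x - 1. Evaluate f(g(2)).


g(2) = 3
f(3) = (-1)*(3)^2 - 3*(3) + 2 = -16

-16


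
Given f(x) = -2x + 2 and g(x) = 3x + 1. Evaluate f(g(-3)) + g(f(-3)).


f(g(-3)) = 18
g(f(-3)) = 25
Sum = 43

43


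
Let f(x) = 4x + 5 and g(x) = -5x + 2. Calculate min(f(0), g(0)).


f(0) = 5
g(0) = 2
min = 2

2


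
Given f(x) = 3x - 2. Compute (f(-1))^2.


f(-1) = -5
(-5)^2 = 25

25


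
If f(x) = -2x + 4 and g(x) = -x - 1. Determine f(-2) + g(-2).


f(-2) = 8
g(-2) = 1
Sum = 9

9


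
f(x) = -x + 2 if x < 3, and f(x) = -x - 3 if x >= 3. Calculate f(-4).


-4 satisfies x < 3
f(-4) = 6

6


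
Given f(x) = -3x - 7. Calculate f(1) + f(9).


f(1) = -10
f(9) = -34
Sum = -44

-44


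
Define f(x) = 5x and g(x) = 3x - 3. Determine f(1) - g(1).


5


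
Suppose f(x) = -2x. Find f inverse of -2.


Solve -2x = -2
x = (-2) / (-2) = 1

1


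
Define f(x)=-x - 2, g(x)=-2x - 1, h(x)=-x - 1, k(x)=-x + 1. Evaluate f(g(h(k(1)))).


k(1) = 0
h(0) = -1
g(-1) = 1
f(1) = -3

-3


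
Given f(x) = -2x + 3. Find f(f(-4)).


f(-4) = 11
f(11) = -19

-19


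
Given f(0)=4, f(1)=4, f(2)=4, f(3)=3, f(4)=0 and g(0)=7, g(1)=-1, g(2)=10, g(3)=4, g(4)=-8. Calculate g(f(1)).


-8


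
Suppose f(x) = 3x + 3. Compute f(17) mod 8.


f(17) = 54
54 mod 8 = 6

6


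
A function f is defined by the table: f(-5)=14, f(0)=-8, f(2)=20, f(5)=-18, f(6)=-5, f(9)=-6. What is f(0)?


-8


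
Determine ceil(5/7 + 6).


5/7 = 0.7143
0.7143 + 6 = 6.7143
ceil(6.7143) = 7

7


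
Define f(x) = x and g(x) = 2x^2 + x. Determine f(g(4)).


g(4) = 36
f(36) = 36

36


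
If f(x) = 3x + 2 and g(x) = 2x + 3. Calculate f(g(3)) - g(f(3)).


f(g(3)) = 29
g(f(3)) = 25
Difference = 4

4


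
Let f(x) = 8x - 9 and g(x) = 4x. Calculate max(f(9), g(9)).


63


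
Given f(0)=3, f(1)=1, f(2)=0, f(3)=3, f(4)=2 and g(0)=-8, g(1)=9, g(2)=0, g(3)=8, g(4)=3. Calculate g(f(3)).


f(3) = 3
g(3) = 8

8


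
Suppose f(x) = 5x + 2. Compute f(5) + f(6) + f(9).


f(5) = 27
f(6) = 32
f(9) = 47
Sum = 106

106


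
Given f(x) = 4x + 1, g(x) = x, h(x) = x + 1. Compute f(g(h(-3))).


h(-3) = -2
g(-2) = -2
f(-2) = -7

-7


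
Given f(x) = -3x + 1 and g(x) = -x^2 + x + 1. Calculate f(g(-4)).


g(-4) = -19
f(-19) = 58

58


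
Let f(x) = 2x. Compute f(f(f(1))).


f(1) = 2
f(2) = 4
f(4) = 8

8


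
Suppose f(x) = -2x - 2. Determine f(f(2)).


f(2) = -6
f(-6) = 10

10


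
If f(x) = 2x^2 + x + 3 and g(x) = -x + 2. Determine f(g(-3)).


g(-3) = 5
f(5) = 2*(5)^2 + 1*(5) + 3 = 58

58


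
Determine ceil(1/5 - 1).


1/5 = 0.2
0.2 - 1 = -0.8
ceil(-0.8) = 0

0


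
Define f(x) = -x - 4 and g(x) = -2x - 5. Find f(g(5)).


11
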